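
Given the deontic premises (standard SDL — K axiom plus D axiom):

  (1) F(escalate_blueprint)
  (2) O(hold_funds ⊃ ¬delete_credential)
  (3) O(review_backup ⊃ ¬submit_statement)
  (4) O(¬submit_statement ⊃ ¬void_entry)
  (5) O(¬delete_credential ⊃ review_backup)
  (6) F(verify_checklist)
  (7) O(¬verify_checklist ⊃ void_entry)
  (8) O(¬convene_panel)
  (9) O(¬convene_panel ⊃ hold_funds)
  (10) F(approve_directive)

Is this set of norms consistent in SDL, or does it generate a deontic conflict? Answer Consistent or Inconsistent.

Premise 6 is F(verify_checklist), i.e. O(¬verify_checklist).
Applying K to premise 7 (O(¬verify_checklist ⊃ void_entry)) and O(¬verify_checklist) yields O(void_entry).
Premise 4 is O(¬submit_statement ⊃ ¬void_entry); contrapositively O(void_entry ⊃ submit_statement). Since O(void_entry) holds, K gives O(submit_statement).
Premise 3, O(review_backup ⊃ ¬submit_statement), contraposes to O(submit_statement ⊃ ¬review_backup); with O(submit_statement) we get O(¬review_backup).
The contrapositive of premise 5 (O(¬delete_credential ⊃ review_backup)) is O(¬review_backup ⊃ delete_credential), and O(¬review_backup) is already established, so O(delete_credential).
Premise 2 is O(hold_funds ⊃ ¬delete_credential); contrapositively O(delete_credential ⊃ ¬hold_funds). Since O(delete_credential) holds, K gives O(¬hold_funds).
The contrapositive of premise 9 (O(¬convene_panel ⊃ hold_funds)) is O(¬hold_funds ⊃ convene_panel), and O(¬hold_funds) is already established, so O(convene_panel).
However, premise 8 gives O(¬convene_panel).
We now have both O(convene_panel) and O(¬convene_panel) — convene_panel is simultaneously obligatory and forbidden, violating the D-axiom.

Inconsistent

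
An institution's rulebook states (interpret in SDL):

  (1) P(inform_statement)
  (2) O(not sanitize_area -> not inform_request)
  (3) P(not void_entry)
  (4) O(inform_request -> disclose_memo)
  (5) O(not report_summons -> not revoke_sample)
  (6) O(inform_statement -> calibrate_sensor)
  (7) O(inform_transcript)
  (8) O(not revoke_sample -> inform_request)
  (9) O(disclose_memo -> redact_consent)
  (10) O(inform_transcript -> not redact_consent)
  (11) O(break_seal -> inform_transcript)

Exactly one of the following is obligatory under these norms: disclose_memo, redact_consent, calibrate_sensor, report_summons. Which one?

Premise 7 states O(inform_transcript) outright.
From O(inform_transcript) and premise 10, O(inform_transcript -> not redact_consent), we obtain O(not redact_consent).
Premise 9 is O(disclose_memo -> redact_consent); contrapositively O(not redact_consent -> not disclose_memo). Since O(not redact_consent) holds, K gives O(not disclose_memo).
Premise 4 is O(inform_request -> disclose_memo); contrapositively O(not disclose_memo -> not inform_request). Since O(not disclose_memo) holds, K gives O(not inform_request).
The contrapositive of premise 8 (O(not revoke_sample -> inform_request)) is O(not inform_request -> revoke_sample), and O(not inform_request) is already established, so O(revoke_sample).
Premise 5 is O(not report_summons -> not revoke_sample); contrapositively O(revoke_sample -> report_summons). Since O(revoke_sample) holds, K gives O(report_summons).
So O(report_summons) holds — report_summons is obligatory. None of the other listed options is made obligatory by any chain of premises.

report_summons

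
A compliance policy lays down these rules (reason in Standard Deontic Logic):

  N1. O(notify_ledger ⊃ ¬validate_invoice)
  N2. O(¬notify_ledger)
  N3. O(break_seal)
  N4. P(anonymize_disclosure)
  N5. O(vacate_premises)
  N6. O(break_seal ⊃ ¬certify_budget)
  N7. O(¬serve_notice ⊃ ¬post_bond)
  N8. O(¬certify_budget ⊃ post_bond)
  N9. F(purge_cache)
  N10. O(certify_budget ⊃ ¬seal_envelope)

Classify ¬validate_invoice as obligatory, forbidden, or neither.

Premise 1 is O(notify_ledger ⊃ ¬validate_invoice), but O(notify_ledger) is not derivable from the premises, so it does not yield O(¬validate_invoice).
No premise or chain of K-axiom applications forces O(¬validate_invoice), and none forces O(validate_invoice). So ¬validate_invoice is neither obligatory nor forbidden under these norms.

Neither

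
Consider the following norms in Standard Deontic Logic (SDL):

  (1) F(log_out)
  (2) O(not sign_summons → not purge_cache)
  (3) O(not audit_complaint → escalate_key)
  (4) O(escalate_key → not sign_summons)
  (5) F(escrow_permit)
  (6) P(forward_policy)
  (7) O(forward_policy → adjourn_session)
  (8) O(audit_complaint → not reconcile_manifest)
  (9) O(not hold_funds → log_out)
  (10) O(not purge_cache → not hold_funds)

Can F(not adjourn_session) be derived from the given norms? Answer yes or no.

No

Premise 7 is O(forward_policy → adjourn_session), but O(forward_policy) is not derivable from the premises (the permission P(forward_policy) asserts only not O(not forward_policy), not O(forward_policy)), so it does not yield O(adjourn_session).
No other premise forces O(adjourn_session). An ideal world satisfying every premise can still have not adjourn_session true, so F(not adjourn_session) is not derivable.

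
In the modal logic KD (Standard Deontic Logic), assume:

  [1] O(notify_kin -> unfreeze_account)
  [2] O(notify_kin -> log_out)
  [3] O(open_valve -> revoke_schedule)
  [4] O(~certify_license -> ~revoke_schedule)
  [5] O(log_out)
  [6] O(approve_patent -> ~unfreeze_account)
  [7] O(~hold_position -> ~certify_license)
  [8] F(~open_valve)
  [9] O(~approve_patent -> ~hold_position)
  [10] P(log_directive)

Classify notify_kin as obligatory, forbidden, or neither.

Forbidden

Premise 8 is F(~open_valve), i.e. O(open_valve).
With premise 3, O(open_valve -> revoke_schedule), the K-axiom yields O(revoke_schedule).
Premise 4 is O(~certify_license -> ~revoke_schedule); contrapositively O(revoke_schedule -> certify_license). Since O(revoke_schedule) holds, K gives O(certify_license).
Premise 7, O(~hold_position -> ~certify_license), contraposes to O(certify_license -> hold_position); with O(certify_license) we get O(hold_position).
Premise 9 is O(~approve_patent -> ~hold_position); contrapositively O(hold_position -> approve_patent). Since O(hold_position) holds, K gives O(approve_patent).
From O(approve_patent) and premise 6, O(approve_patent -> ~unfreeze_account), we obtain O(~unfreeze_account).
Premise 1 is O(notify_kin -> unfreeze_account); contrapositively O(~unfreeze_account -> ~notify_kin). Since O(~unfreeze_account) holds, K gives O(~notify_kin).
Premises 2, 5, 10 do not contribute to this derivation.
Thus O(~notify_kin), which is F(notify_kin): notify_kin is forbidden.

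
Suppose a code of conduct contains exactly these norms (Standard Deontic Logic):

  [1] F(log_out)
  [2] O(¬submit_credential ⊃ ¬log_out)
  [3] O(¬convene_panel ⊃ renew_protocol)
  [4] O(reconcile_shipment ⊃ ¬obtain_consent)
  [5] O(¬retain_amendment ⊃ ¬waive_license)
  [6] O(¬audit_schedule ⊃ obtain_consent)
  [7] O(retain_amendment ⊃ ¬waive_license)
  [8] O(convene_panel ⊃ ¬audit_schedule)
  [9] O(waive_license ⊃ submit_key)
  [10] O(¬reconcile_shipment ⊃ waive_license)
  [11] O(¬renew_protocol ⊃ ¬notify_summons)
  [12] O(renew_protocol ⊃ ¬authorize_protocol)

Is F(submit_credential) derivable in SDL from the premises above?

No

Premise 2 is O(¬submit_credential ⊃ ¬log_out); even if O(¬log_out) held, inferring O(¬submit_credential) would be affirming the consequent — invalid.
No other premise forces O(¬submit_credential). An ideal world satisfying every premise can still have submit_credential true, so F(submit_credential) is not derivable.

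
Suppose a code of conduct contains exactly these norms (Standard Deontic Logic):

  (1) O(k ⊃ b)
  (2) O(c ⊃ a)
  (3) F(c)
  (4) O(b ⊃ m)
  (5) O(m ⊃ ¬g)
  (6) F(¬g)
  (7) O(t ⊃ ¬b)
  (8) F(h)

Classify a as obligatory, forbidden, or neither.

Premise 2 is O(c ⊃ a), but O(c) is not derivable from the premises, so it does not yield O(a).
No premise or chain of K-axiom applications forces O(a), and none forces O(¬a). So a is neither obligatory nor forbidden under these norms.

Neither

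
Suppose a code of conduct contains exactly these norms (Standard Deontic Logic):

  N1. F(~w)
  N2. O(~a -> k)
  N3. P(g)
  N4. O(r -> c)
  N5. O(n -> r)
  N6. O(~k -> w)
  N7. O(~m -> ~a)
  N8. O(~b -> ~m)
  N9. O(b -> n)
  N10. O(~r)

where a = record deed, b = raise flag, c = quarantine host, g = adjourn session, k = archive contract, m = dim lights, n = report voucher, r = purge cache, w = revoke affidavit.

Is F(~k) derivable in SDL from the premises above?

Yes

Premise 10 gives O(~r).
Premise 5 is O(n -> r); contrapositively O(~r -> ~n). Since O(~r) holds, K gives O(~n).
The contrapositive of premise 9 (O(b -> n)) is O(~n -> ~b), and O(~n) is already established, so O(~b).
From O(~b) and premise 8, O(~b -> ~m), we obtain O(~m).
Applying K to premise 7 (O(~m -> ~a)) and O(~m) yields O(~a).
Premise 2 is O(~a -> k); since O(~a), deontic closure gives O(k).
Premises 1, 3, 4, 6 do not contribute to this derivation.
So O(k) holds, i.e. F(~k). The claim follows.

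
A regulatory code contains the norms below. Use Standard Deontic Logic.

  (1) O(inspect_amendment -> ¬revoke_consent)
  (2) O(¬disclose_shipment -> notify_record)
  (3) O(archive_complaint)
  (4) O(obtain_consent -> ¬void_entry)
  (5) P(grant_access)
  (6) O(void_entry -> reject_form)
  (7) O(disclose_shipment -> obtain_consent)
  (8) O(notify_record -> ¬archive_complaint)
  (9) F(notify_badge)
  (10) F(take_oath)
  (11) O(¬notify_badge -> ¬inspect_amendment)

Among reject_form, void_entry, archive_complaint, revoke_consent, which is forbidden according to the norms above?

Premise 3 states O(archive_complaint) outright.
Premise 8 is O(notify_record -> ¬archive_complaint); contrapositively O(archive_complaint -> ¬notify_record). Since O(archive_complaint) holds, K gives O(¬notify_record).
Premise 2, O(¬disclose_shipment -> notify_record), contraposes to O(¬notify_record -> disclose_shipment); with O(¬notify_record) we get O(disclose_shipment).
From O(disclose_shipment) and premise 7, O(disclose_shipment -> obtain_consent), we obtain O(obtain_consent).
From O(obtain_consent) and premise 4, O(obtain_consent -> ¬void_entry), we obtain O(¬void_entry).
So O(¬void_entry) holds, i.e. void_entry is forbidden. None of the other listed options is forbidden under the premises.

void_entry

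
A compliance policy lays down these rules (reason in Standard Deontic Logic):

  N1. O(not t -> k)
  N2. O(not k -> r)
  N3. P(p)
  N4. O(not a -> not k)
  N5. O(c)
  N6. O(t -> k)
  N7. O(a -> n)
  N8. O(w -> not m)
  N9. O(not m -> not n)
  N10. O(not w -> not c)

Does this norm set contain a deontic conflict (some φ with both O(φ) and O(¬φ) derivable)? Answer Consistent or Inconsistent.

Premises 1 and 6 cover both cases: O(not t -> k) and O(t -> k). Since not t ∨ t is a tautology, O(k) follows.
Premise 4, O(not a -> not k), contraposes to O(k -> a); with O(k) we get O(a).
Applying K to premise 7 (O(a -> n)) and O(a) yields O(n).
Premise 9 is O(not m -> not n); contrapositively O(n -> m). Since O(n) holds, K gives O(m).
Premise 8, O(w -> not m), contraposes to O(m -> not w); with O(m) we get O(not w).
Applying K to premise 10 (O(not w -> not c)) and O(not w) yields O(not c).
Yet premise 5 states O(c).
We now have both O(not c) and O(c) — c is simultaneously obligatory and forbidden, violating the D-axiom.

Inconsistent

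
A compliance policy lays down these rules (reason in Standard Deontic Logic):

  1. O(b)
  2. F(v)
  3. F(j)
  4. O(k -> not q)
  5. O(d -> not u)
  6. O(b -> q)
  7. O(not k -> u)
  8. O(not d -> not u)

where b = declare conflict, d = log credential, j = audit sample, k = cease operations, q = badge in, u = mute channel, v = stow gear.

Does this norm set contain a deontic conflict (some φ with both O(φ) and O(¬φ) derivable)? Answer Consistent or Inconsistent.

By case analysis on not d: premise 8 gives O(not d -> not u) and premise 5 gives O(d -> not u), so O(not u) either way.
Premise 7, O(not k -> u), contraposes to O(not u -> k); with O(not u) we get O(k).
From O(k) and premise 4, O(k -> not q), we obtain O(not q).
The contrapositive of premise 6 (O(b -> q)) is O(not q -> not b), and O(not q) is already established, so O(not b).
However, premise 1 gives O(b).
We now have both O(not b) and O(b) — b is simultaneously obligatory and forbidden, violating the D-axiom.

Inconsistent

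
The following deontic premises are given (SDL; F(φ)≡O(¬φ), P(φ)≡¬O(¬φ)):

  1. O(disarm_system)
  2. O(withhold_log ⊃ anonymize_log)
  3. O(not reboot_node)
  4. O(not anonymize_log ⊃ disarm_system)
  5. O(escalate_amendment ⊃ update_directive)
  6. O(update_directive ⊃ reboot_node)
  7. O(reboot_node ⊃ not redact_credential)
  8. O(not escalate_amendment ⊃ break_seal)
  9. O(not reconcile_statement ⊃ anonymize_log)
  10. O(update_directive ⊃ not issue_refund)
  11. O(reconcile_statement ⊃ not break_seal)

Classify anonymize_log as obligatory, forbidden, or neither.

Obligatory

Premise 3 states O(not reboot_node) outright.
The contrapositive of premise 6 (O(update_directive ⊃ reboot_node)) is O(not reboot_node ⊃ not update_directive), and O(not reboot_node) is already established, so O(not update_directive).
Premise 5, O(escalate_amendment ⊃ update_directive), contraposes to O(not update_directive ⊃ not escalate_amendment); with O(not update_directive) we get O(not escalate_amendment).
With premise 8, O(not escalate_amendment ⊃ break_seal), the K-axiom yields O(break_seal).
The contrapositive of premise 11 (O(reconcile_statement ⊃ not break_seal)) is O(break_seal ⊃ not reconcile_statement), and O(break_seal) is already established, so O(not reconcile_statement).
From O(not reconcile_statement) and premise 9, O(not reconcile_statement ⊃ anonymize_log), we obtain O(anonymize_log).
Premises 1, 2, 4, 7, 10 do not contribute to this derivation.
Hence anonymize_log is obligatory.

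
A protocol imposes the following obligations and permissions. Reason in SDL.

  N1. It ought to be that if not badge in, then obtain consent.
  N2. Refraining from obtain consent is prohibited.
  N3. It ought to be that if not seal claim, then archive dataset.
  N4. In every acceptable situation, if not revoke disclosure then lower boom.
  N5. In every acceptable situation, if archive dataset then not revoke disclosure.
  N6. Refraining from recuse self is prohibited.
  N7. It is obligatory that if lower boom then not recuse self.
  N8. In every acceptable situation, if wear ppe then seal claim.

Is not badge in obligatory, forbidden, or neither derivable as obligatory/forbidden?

Premise 1 is O(¬badge_in → obtain_consent); even if O(obtain_consent) held, inferring O(¬badge_in) would be affirming the consequent — invalid.
No premise or chain of K-axiom applications forces O(¬badge_in), and none forces O(badge_in). So ¬badge_in is neither obligatory nor forbidden under these norms.

Neither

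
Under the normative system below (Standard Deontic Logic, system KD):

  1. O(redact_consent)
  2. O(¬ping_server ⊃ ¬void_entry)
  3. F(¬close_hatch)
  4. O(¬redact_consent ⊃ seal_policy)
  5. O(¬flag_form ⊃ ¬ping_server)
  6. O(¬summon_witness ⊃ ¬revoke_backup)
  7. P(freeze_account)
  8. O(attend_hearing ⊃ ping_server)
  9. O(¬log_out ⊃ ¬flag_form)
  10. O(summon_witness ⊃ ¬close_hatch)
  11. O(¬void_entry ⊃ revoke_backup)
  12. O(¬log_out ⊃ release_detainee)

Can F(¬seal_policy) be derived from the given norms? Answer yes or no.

Premise 4 is O(¬redact_consent ⊃ seal_policy), but O(¬redact_consent) is not derivable from the premises, so it does not yield O(seal_policy).
No other premise forces O(seal_policy). An ideal world satisfying every premise can still have ¬seal_policy true, so F(¬seal_policy) is not derivable.

No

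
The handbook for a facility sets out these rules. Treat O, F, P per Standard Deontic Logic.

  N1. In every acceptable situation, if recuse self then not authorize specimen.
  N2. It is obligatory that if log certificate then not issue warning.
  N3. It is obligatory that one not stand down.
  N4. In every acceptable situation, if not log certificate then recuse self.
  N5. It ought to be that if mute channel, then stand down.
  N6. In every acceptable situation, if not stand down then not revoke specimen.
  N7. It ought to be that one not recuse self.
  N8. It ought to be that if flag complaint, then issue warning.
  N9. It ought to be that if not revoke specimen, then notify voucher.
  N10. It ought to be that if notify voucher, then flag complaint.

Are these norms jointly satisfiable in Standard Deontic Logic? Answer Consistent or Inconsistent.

Inconsistent

Premise 7 states O(¬recuse_self) outright.
The contrapositive of premise 4 (O(¬log_certificate → recuse_self)) is O(¬recuse_self → log_certificate), and O(¬recuse_self) is already established, so O(log_certificate).
With premise 2, O(log_certificate → ¬issue_warning), the K-axiom yields O(¬issue_warning).
The contrapositive of premise 8 (O(flag_complaint → issue_warning)) is O(¬issue_warning → ¬flag_complaint), and O(¬issue_warning) is already established, so O(¬flag_complaint).
Premise 10, O(notify_voucher → flag_complaint), contraposes to O(¬flag_complaint → ¬notify_voucher); with O(¬flag_complaint) we get O(¬notify_voucher).
The contrapositive of premise 9 (O(¬revoke_specimen → notify_voucher)) is O(¬notify_voucher → revoke_specimen), and O(¬notify_voucher) is already established, so O(revoke_specimen).
The contrapositive of premise 6 (O(¬stand_down → ¬revoke_specimen)) is O(revoke_specimen → stand_down), and O(revoke_specimen) is already established, so O(stand_down).
However, premise 3 gives O(¬stand_down).
We now have both O(stand_down) and O(¬stand_down) — stand_down is simultaneously obligatory and forbidden, violating the D-axiom.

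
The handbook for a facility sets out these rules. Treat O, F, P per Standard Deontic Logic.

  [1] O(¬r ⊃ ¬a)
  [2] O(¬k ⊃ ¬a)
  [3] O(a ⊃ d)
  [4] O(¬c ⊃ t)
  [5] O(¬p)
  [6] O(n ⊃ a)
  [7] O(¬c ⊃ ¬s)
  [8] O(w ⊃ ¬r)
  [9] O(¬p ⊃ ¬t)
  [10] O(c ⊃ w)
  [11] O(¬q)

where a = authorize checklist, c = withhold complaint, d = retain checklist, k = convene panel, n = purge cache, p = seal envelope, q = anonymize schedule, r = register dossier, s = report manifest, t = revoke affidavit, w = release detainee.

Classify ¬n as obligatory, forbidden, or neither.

Premise 5 gives O(¬p).
Applying K to premise 9 (O(¬p ⊃ ¬t)) and O(¬p) yields O(¬t).
The contrapositive of premise 4 (O(¬c ⊃ t)) is O(¬t ⊃ c), and O(¬t) is already established, so O(c).
From O(c) and premise 10, O(c ⊃ w), we obtain O(w).
From O(w) and premise 8, O(w ⊃ ¬r), we obtain O(¬r).
Premise 1 is O(¬r ⊃ ¬a); since O(¬r), deontic closure gives O(¬a).
The contrapositive of premise 6 (O(n ⊃ a)) is O(¬a ⊃ ¬n), and O(¬a) is already established, so O(¬n).
Premises 2, 3, 7, 11 do not contribute to this derivation.
Hence ¬n is obligatory.

Obligatory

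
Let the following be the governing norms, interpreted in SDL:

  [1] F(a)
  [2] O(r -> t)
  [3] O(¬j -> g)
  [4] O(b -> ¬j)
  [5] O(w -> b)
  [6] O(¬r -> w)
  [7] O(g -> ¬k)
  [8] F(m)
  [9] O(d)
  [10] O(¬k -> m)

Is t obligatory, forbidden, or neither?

Obligatory

Premise 8, F(m), is equivalent to O(¬m).
Premise 10, O(¬k -> m), contraposes to O(¬m -> k); with O(¬m) we get O(k).
Premise 7, O(g -> ¬k), contraposes to O(k -> ¬g); with O(k) we get O(¬g).
Premise 3 is O(¬j -> g); contrapositively O(¬g -> j). Since O(¬g) holds, K gives O(j).
The contrapositive of premise 4 (O(b -> ¬j)) is O(j -> ¬b), and O(j) is already established, so O(¬b).
Premise 5, O(w -> b), contraposes to O(¬b -> ¬w); with O(¬b) we get O(¬w).
Premise 6 is O(¬r -> w); contrapositively O(¬w -> r). Since O(¬w) holds, K gives O(r).
From O(r) and premise 2, O(r -> t), we obtain O(t).
Premises 1, 9 do not contribute to this derivation.
Hence t is obligatory.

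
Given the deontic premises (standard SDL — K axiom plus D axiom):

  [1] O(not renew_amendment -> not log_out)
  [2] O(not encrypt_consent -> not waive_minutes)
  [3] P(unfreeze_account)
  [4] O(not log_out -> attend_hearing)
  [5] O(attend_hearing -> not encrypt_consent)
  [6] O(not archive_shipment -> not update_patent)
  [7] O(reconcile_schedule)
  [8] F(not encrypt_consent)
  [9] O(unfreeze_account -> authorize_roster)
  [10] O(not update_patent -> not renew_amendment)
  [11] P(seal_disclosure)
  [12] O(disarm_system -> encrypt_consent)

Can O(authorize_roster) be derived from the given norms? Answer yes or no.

Premise 9 is O(unfreeze_account -> authorize_roster), but O(unfreeze_account) is not derivable from the premises (the permission P(unfreeze_account) asserts only not O(not unfreeze_account), not O(unfreeze_account)), so it does not yield O(authorize_roster).
No other premise forces O(authorize_roster). An ideal world satisfying every premise can still have authorize_roster false, so O(authorize_roster) is not derivable.

No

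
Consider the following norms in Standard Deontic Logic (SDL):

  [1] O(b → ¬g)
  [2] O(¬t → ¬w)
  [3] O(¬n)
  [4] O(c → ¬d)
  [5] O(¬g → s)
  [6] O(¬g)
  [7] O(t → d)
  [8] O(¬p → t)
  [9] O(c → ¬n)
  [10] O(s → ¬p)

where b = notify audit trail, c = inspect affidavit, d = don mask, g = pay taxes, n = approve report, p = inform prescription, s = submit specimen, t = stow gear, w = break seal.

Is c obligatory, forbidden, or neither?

From premise 6 we have O(¬g).
Applying K to premise 5 (O(¬g → s)) and O(¬g) yields O(s).
Applying K to premise 10 (O(s → ¬p)) and O(s) yields O(¬p).
From O(¬p) and premise 8, O(¬p → t), we obtain O(t).
From O(t) and premise 7, O(t → d), we obtain O(d).
Premise 4, O(c → ¬d), contraposes to O(d → ¬c); with O(d) we get O(¬c).
Premises 1, 2, 3, 9 do not contribute to this derivation.
Thus O(¬c), which is F(c): c is forbidden.

Forbidden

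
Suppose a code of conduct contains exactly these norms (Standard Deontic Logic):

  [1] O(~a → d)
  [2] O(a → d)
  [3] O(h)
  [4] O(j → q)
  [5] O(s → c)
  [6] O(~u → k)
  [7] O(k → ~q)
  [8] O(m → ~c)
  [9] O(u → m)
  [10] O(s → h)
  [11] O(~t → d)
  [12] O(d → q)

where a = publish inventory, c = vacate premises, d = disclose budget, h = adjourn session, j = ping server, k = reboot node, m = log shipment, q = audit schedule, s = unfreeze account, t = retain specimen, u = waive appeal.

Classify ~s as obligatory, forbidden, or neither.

Premises 1 and 2 are O(~a → d) and O(a → d); every ideal world satisfies ~a or a, so in either case d holds — hence O(d).
Premise 12 is O(d → q); since O(d), deontic closure gives O(q).
Premise 7 is O(k → ~q); contrapositively O(q → ~k). Since O(q) holds, K gives O(~k).
Premise 6, O(~u → k), contraposes to O(~k → u); with O(~k) we get O(u).
From O(u) and premise 9, O(u → m), we obtain O(m).
With premise 8, O(m → ~c), the K-axiom yields O(~c).
Premise 5, O(s → c), contraposes to O(~c → ~s); with O(~c) we get O(~s).
Premises 3, 4, 10, 11 do not contribute to this derivation.
Hence ~s is obligatory.

Obligatory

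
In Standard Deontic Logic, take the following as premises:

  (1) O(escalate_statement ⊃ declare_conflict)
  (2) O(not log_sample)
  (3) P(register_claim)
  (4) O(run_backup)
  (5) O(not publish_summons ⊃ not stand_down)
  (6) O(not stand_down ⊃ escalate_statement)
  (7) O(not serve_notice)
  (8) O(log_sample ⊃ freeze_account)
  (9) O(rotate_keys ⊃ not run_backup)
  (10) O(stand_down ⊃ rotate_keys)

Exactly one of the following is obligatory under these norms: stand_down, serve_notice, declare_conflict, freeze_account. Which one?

declare_conflict

Premise 4 gives O(run_backup).
Premise 9, O(rotate_keys ⊃ not run_backup), contraposes to O(run_backup ⊃ not rotate_keys); with O(run_backup) we get O(not rotate_keys).
Premise 10 is O(stand_down ⊃ rotate_keys); contrapositively O(not rotate_keys ⊃ not stand_down). Since O(not rotate_keys) holds, K gives O(not stand_down).
With premise 6, O(not stand_down ⊃ escalate_statement), the K-axiom yields O(escalate_statement).
Applying K to premise 1 (O(escalate_statement ⊃ declare_conflict)) and O(escalate_statement) yields O(declare_conflict).
So O(declare_conflict) holds — declare_conflict is obligatory. None of the other listed options is made obligatory by any chain of premises.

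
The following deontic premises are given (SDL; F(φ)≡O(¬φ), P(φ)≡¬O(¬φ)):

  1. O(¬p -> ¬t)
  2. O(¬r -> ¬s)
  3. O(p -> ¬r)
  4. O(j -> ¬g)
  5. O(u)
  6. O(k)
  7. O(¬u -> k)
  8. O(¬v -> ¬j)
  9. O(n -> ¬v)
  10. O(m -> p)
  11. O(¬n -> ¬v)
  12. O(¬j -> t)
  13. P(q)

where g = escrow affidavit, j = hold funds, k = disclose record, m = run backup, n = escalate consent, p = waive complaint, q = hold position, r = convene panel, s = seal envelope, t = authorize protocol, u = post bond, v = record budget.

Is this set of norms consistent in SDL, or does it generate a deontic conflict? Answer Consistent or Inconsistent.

Consistent

Premise 7 is O(¬u -> k); even if O(k) held, inferring O(¬u) would be affirming the consequent — invalid.
So O(¬u) is not derivable, and the apparent clash with O(u) does not arise.
A world satisfying every obligation exists (e.g. g=false, j=false, k=true, m=false, n=false, p=true, q=false, r=false, s=false, t=true, u=true, v=false); no atom is both obligatory and forbidden, so the set is consistent.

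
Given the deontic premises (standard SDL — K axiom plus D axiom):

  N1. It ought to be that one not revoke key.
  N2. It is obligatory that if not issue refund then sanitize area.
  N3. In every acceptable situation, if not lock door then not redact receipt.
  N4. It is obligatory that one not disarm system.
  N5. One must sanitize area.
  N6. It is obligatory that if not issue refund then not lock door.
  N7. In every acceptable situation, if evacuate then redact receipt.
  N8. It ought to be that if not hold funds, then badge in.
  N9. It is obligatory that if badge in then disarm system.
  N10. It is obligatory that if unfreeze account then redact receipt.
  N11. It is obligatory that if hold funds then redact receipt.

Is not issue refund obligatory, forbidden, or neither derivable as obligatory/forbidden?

Premise 4 states O(¬disarm_system) outright.
Premise 9, O(badge_in → disarm_system), contraposes to O(¬disarm_system → ¬badge_in); with O(¬disarm_system) we get O(¬badge_in).
Premise 8 is O(¬hold_funds → badge_in); contrapositively O(¬badge_in → hold_funds). Since O(¬badge_in) holds, K gives O(hold_funds).
From O(hold_funds) and premise 11, O(hold_funds → redact_receipt), we obtain O(redact_receipt).
Premise 3, O(¬lock_door → ¬redact_receipt), contraposes to O(redact_receipt → lock_door); with O(redact_receipt) we get O(lock_door).
The contrapositive of premise 6 (O(¬issue_refund → ¬lock_door)) is O(lock_door → issue_refund), and O(lock_door) is already established, so O(issue_refund).
Premises 1, 2, 5, 7, 10 do not contribute to this derivation.
Thus O(issue_refund), which is F(¬issue_refund): ¬issue_refund is forbidden.

Forbidden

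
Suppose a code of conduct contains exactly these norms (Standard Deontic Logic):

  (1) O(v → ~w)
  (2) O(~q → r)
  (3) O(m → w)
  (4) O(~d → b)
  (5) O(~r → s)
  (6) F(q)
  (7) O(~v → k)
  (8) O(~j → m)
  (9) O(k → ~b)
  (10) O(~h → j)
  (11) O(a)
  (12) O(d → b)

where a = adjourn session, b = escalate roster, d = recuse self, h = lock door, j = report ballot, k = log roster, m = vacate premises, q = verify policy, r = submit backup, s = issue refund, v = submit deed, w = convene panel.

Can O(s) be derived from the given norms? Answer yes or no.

Premise 5 is O(~r → s), but O(~r) is not derivable from the premises, so it does not yield O(s).
No other premise forces O(s). An ideal world satisfying every premise can still have s false, so O(s) is not derivable.

No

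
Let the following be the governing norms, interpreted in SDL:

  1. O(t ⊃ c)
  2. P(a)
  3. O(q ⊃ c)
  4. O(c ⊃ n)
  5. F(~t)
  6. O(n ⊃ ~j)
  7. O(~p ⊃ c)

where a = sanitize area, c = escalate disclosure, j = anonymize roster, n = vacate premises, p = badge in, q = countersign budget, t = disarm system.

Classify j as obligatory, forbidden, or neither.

Forbidden

Premise 5, F(~t), is equivalent to O(t).
Premise 1 is O(t ⊃ c); since O(t), deontic closure gives O(c).
With premise 4, O(c ⊃ n), the K-axiom yields O(n).
Premise 6 is O(n ⊃ ~j); since O(n), deontic closure gives O(~j).
Premises 2, 3, 7 do not contribute to this derivation.
Thus O(~j), which is F(j): j is forbidden.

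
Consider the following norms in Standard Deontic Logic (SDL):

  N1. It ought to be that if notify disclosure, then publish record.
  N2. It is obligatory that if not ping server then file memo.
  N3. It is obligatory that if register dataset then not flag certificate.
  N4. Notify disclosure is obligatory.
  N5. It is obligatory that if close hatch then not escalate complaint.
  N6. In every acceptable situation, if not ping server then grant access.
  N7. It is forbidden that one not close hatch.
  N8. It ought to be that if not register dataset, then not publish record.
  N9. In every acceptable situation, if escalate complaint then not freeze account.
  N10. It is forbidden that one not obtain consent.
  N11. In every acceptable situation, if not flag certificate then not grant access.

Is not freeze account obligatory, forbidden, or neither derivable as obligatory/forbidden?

Neither

Premise 9 is O(escalate_complaint → ¬freeze_account), but O(escalate_complaint) is not derivable from the premises, so it does not yield O(¬freeze_account).
No premise or chain of K-axiom applications forces O(¬freeze_account), and none forces O(freeze_account). So ¬freeze_account is neither obligatory nor forbidden under these norms.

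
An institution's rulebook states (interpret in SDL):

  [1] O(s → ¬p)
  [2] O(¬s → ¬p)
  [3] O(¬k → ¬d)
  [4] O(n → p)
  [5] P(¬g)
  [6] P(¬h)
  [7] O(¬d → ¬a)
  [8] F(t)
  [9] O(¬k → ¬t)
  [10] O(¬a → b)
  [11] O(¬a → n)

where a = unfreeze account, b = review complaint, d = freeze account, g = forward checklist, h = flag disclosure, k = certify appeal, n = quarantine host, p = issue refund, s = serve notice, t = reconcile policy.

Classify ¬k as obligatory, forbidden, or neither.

Forbidden

Premises 1 and 2 cover both cases: O(s → ¬p) and O(¬s → ¬p). Since s ∨ ¬s is a tautology, O(¬p) follows.
Premise 4, O(n → p), contraposes to O(¬p → ¬n); with O(¬p) we get O(¬n).
The contrapositive of premise 11 (O(¬a → n)) is O(¬n → a), and O(¬n) is already established, so O(a).
Premise 7 is O(¬d → ¬a); contrapositively O(a → d). Since O(a) holds, K gives O(d).
Premise 3 is O(¬k → ¬d); contrapositively O(d → k). Since O(d) holds, K gives O(k).
Premises 5, 6, 8, 9, 10 do not contribute to this derivation.
Thus O(k), which is F(¬k): ¬k is forbidden.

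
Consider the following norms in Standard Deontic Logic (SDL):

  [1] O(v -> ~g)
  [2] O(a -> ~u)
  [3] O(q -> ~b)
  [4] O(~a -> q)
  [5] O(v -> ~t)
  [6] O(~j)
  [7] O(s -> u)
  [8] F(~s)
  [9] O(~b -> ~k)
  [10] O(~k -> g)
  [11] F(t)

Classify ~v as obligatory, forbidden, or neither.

Premise 8, F(~s), is equivalent to O(s).
With premise 7, O(s -> u), the K-axiom yields O(u).
Premise 2, O(a -> ~u), contraposes to O(u -> ~a); with O(u) we get O(~a).
From O(~a) and premise 4, O(~a -> q), we obtain O(q).
From O(q) and premise 3, O(q -> ~b), we obtain O(~b).
Premise 9 is O(~b -> ~k); since O(~b), deontic closure gives O(~k).
With premise 10, O(~k -> g), the K-axiom yields O(g).
Premise 1, O(v -> ~g), contraposes to O(g -> ~v); with O(g) we get O(~v).
Premises 5, 6, 11 do not contribute to this derivation.
Hence ~v is obligatory.

Obligatory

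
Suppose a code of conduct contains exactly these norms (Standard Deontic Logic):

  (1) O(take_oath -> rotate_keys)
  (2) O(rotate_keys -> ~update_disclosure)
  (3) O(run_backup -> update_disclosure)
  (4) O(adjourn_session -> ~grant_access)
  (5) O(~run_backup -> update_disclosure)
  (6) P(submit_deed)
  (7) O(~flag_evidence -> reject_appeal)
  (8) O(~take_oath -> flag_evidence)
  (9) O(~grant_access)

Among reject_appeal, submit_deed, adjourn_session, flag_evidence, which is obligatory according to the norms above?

flag_evidence

Premises 5 and 3 are O(~run_backup -> update_disclosure) and O(run_backup -> update_disclosure); every ideal world satisfies ~run_backup or run_backup, so in either case update_disclosure holds — hence O(update_disclosure).
Premise 2, O(rotate_keys -> ~update_disclosure), contraposes to O(update_disclosure -> ~rotate_keys); with O(update_disclosure) we get O(~rotate_keys).
Premise 1, O(take_oath -> rotate_keys), contraposes to O(~rotate_keys -> ~take_oath); with O(~rotate_keys) we get O(~take_oath).
From O(~take_oath) and premise 8, O(~take_oath -> flag_evidence), we obtain O(flag_evidence).
So O(flag_evidence) holds — flag_evidence is obligatory. None of the other listed options is made obligatory by any chain of premises.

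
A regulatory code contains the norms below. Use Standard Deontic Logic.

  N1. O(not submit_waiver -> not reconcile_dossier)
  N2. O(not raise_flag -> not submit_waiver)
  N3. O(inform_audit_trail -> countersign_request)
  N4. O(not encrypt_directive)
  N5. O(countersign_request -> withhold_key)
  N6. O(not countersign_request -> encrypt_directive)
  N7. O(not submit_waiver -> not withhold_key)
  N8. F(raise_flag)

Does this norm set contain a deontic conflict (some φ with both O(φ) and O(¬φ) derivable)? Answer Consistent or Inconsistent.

Inconsistent

Premise 4 gives O(not encrypt_directive).
The contrapositive of premise 6 (O(not countersign_request -> encrypt_directive)) is O(not encrypt_directive -> countersign_request), and O(not encrypt_directive) is already established, so O(countersign_request).
With premise 5, O(countersign_request -> withhold_key), the K-axiom yields O(withhold_key).
Premise 7, O(not submit_waiver -> not withhold_key), contraposes to O(withhold_key -> submit_waiver); with O(withhold_key) we get O(submit_waiver).
Premise 2 is O(not raise_flag -> not submit_waiver); contrapositively O(submit_waiver -> raise_flag). Since O(submit_waiver) holds, K gives O(raise_flag).
But premise 8, F(raise_flag), means O(not raise_flag).
We now have both O(raise_flag) and O(not raise_flag) — raise_flag is simultaneously obligatory and forbidden, violating the D-axiom.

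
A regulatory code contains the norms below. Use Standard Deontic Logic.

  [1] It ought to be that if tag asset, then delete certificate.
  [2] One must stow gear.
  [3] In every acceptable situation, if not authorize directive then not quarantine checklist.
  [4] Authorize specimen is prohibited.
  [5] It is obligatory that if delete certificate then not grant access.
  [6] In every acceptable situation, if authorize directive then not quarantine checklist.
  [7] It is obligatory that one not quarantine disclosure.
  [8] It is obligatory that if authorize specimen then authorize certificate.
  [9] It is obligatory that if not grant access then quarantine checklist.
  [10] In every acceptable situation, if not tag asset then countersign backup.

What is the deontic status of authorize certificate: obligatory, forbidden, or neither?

Neither

Premise 8 is O(authorize_specimen → authorize_certificate), but O(authorize_specimen) is not derivable from the premises, so it does not yield O(authorize_certificate).
No premise or chain of K-axiom applications forces O(authorize_certificate), and none forces O(¬authorize_certificate). So authorize_certificate is neither obligatory nor forbidden under these norms.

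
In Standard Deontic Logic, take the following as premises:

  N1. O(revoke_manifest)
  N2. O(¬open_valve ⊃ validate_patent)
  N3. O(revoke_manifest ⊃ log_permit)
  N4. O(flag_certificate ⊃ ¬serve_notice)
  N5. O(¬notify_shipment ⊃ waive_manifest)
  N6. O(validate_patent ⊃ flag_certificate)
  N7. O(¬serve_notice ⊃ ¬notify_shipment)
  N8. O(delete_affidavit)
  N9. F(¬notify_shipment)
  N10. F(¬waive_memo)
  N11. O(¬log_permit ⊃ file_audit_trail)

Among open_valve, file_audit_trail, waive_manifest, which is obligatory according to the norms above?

open_valve

Premise 9, F(¬notify_shipment), is equivalent to O(notify_shipment).
The contrapositive of premise 7 (O(¬serve_notice ⊃ ¬notify_shipment)) is O(notify_shipment ⊃ serve_notice), and O(notify_shipment) is already established, so O(serve_notice).
Premise 4 is O(flag_certificate ⊃ ¬serve_notice); contrapositively O(serve_notice ⊃ ¬flag_certificate). Since O(serve_notice) holds, K gives O(¬flag_certificate).
Premise 6 is O(validate_patent ⊃ flag_certificate); contrapositively O(¬flag_certificate ⊃ ¬validate_patent). Since O(¬flag_certificate) holds, K gives O(¬validate_patent).
Premise 2 is O(¬open_valve ⊃ validate_patent); contrapositively O(¬validate_patent ⊃ open_valve). Since O(¬validate_patent) holds, K gives O(open_valve).
So O(open_valve) holds — open_valve is obligatory. None of the other listed options is made obligatory by any chain of premises.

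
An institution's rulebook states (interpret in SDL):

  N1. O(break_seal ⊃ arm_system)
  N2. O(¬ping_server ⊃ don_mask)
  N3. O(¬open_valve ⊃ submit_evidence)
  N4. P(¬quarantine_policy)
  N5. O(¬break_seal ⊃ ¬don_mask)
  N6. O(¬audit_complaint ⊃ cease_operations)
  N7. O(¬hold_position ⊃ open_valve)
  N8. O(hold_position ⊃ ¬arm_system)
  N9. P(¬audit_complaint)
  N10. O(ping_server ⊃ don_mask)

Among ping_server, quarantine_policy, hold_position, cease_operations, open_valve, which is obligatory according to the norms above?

Premises 10 and 2 cover both cases: O(ping_server ⊃ don_mask) and O(¬ping_server ⊃ don_mask). Since ping_server ∨ ¬ping_server is a tautology, O(don_mask) follows.
Premise 5, O(¬break_seal ⊃ ¬don_mask), contraposes to O(don_mask ⊃ break_seal); with O(don_mask) we get O(break_seal).
With premise 1, O(break_seal ⊃ arm_system), the K-axiom yields O(arm_system).
Premise 8, O(hold_position ⊃ ¬arm_system), contraposes to O(arm_system ⊃ ¬hold_position); with O(arm_system) we get O(¬hold_position).
With premise 7, O(¬hold_position ⊃ open_valve), the K-axiom yields O(open_valve).
So O(open_valve) holds — open_valve is obligatory. None of the other listed options is made obligatory by any chain of premises.

open_valve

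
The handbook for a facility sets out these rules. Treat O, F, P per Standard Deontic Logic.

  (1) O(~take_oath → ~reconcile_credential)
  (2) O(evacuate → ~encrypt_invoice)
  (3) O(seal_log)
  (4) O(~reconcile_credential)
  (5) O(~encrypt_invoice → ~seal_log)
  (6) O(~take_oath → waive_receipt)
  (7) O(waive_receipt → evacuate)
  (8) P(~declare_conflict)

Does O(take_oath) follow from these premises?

Yes

Premise 3 states O(seal_log) outright.
Premise 5 is O(~encrypt_invoice → ~seal_log); contrapositively O(seal_log → encrypt_invoice). Since O(seal_log) holds, K gives O(encrypt_invoice).
Premise 2 is O(evacuate → ~encrypt_invoice); contrapositively O(encrypt_invoice → ~evacuate). Since O(encrypt_invoice) holds, K gives O(~evacuate).
Premise 7 is O(waive_receipt → evacuate); contrapositively O(~evacuate → ~waive_receipt). Since O(~evacuate) holds, K gives O(~waive_receipt).
The contrapositive of premise 6 (O(~take_oath → waive_receipt)) is O(~waive_receipt → take_oath), and O(~waive_receipt) is already established, so O(take_oath).
Premises 1, 4, 8 do not contribute to this derivation.
So O(take_oath) follows.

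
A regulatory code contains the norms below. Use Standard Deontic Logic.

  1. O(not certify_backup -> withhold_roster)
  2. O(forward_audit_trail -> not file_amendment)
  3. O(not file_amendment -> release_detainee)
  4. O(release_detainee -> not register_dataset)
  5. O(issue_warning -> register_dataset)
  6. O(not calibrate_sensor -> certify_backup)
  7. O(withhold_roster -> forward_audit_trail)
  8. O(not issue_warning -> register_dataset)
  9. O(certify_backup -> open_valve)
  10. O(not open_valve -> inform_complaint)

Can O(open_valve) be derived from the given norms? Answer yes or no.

Premises 5 and 8 cover both cases: O(issue_warning -> register_dataset) and O(not issue_warning -> register_dataset). Since issue_warning ∨ not issue_warning is a tautology, O(register_dataset) follows.
Premise 4 is O(release_detainee -> not register_dataset); contrapositively O(register_dataset -> not release_detainee). Since O(register_dataset) holds, K gives O(not release_detainee).
Premise 3 is O(not file_amendment -> release_detainee); contrapositively O(not release_detainee -> file_amendment). Since O(not release_detainee) holds, K gives O(file_amendment).
Premise 2 is O(forward_audit_trail -> not file_amendment); contrapositively O(file_amendment -> not forward_audit_trail). Since O(file_amendment) holds, K gives O(not forward_audit_trail).
The contrapositive of premise 7 (O(withhold_roster -> forward_audit_trail)) is O(not forward_audit_trail -> not withhold_roster), and O(not forward_audit_trail) is already established, so O(not withhold_roster).
The contrapositive of premise 1 (O(not certify_backup -> withhold_roster)) is O(not withhold_roster -> certify_backup), and O(not withhold_roster) is already established, so O(certify_backup).
Applying K to premise 9 (O(certify_backup -> open_valve)) and O(certify_backup) yields O(open_valve).
Premises 6, 10 do not contribute to this derivation.
So O(open_valve) follows.

Yes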